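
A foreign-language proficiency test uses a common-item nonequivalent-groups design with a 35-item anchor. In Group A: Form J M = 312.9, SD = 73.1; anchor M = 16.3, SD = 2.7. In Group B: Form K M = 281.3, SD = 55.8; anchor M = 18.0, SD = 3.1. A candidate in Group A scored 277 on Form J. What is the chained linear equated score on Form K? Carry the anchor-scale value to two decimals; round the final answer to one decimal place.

226.8

Form J → anchor (Group A): v = (2.7/73.1)(277 − 312.9) + 16.3 = 14.97
anchor → Form K (Group B): y = (55.8/3.1)(14.97 − 18.0) + 281.3 = 226.8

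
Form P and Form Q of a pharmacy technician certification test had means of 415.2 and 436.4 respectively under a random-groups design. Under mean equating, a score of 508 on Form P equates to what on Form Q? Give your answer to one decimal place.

529.2

Mean equating: y = x + (M_Y − M_X) = 508 + (436.4 − 415.2) = 529.2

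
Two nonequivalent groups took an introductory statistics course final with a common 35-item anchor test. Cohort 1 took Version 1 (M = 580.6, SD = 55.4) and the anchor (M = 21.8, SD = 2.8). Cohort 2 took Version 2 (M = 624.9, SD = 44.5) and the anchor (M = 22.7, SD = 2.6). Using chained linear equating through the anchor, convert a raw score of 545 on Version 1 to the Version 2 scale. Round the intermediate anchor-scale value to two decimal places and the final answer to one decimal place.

Version 1 → anchor (Cohort 1): v = (2.8/55.4)(545 − 580.6) + 21.8 = 20.00
anchor → Version 2 (Cohort 2): y = (44.5/2.6)(20.00 − 22.7) + 624.9 = 578.7

578.7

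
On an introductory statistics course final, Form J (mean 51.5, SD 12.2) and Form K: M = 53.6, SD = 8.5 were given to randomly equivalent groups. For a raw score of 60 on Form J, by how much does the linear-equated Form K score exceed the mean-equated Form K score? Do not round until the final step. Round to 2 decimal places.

-2.58

Mean-equated: 60 + (53.6 − 51.5) = 62.10
Linear-equated: (8.5/12.2)(60 − 51.5) + 53.6 = 59.522
Difference = 59.522 − 62.10 = -2.58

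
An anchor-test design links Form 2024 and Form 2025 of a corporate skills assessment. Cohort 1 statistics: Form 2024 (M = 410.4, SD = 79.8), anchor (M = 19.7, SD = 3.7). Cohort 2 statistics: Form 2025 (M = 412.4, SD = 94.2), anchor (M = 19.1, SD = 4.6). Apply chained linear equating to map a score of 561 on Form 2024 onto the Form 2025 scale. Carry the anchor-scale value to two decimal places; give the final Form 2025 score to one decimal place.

Form 2024 → anchor (Cohort 1): v = (3.7/79.8)(561 − 410.4) + 19.7 = 26.68
anchor → Form 2025 (Cohort 2): y = (94.2/4.6)(26.68 − 19.1) + 412.4 = 567.6

567.6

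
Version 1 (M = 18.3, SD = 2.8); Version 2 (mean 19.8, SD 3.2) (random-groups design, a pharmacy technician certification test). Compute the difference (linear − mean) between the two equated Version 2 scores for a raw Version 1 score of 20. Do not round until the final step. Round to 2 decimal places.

0.24

Mean-equated: 20 + (19.8 − 18.3) = 21.50
Linear-equated: (3.2/2.8)(20 − 18.3) + 19.8 = 21.743
Difference = 21.743 − 21.50 = 0.24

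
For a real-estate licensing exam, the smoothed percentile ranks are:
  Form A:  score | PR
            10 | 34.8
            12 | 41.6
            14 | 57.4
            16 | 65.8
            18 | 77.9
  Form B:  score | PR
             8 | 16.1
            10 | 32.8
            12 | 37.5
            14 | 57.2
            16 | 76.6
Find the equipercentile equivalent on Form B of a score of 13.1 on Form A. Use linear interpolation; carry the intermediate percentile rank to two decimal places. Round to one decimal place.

13.3

PR of 13.1 on Form A: 41.6 + (13.1 − 12)/(14 − 12) × (57.4 − 41.6) = 50.29
On Form B, PR 50.29 falls between score 12 (PR 37.5) and 14 (PR 57.2).
Interpolate: 12 + (50.29 − 37.5)/(57.2 − 37.5) × (14 − 12) = 13.3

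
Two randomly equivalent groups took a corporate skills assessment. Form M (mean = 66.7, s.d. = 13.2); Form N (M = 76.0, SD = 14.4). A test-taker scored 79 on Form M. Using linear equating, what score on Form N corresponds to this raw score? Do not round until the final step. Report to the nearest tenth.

89.4

Linear equating: y = (SD_Y/SD_X)(x − M_X) + M_Y
y = (14.4/13.2)(79 − 66.7) + 76.0
y = 1.090909 × 12.3 + 76.0 = 13.4182 + 76.0 = 89.4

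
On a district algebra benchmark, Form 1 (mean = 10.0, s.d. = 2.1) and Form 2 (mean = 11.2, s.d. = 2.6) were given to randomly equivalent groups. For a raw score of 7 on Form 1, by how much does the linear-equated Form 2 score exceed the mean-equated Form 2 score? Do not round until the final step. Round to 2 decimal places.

Mean-equated: 7 + (11.2 − 10.0) = 8.20
Linear-equated: (2.6/2.1)(7 − 10.0) + 11.2 = 7.486
Difference = 7.486 − 8.20 = -0.71

-0.71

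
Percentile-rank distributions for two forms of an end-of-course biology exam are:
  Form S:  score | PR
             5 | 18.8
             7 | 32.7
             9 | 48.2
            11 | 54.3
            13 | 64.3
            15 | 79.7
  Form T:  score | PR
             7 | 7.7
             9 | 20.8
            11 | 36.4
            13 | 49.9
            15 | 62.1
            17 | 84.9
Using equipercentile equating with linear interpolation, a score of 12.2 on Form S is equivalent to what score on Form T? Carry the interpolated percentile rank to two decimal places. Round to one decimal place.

PR of 12.2 on Form S: 54.3 + (12.2 − 11)/(13 − 11) × (64.3 − 54.3) = 60.30
On Form T, PR 60.30 falls between score 13 (PR 49.9) and 15 (PR 62.1).
Interpolate: 13 + (60.30 − 49.9)/(62.1 − 49.9) × (15 − 13) = 14.7

14.7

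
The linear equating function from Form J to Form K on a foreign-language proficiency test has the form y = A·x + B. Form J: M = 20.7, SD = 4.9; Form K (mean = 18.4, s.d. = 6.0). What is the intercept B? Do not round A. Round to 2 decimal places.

-6.95

A = SD_Y / SD_X = 6.0 / 4.9 = 1.224490
B = M_Y − A·M_X = 18.4 − 1.224490 × 20.7 = -6.95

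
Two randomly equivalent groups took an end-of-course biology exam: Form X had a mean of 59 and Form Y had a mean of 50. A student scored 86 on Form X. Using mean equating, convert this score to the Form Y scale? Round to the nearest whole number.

Mean equating: y = x + (M_Y − M_X) = 86 + (50 − 59) = 77

77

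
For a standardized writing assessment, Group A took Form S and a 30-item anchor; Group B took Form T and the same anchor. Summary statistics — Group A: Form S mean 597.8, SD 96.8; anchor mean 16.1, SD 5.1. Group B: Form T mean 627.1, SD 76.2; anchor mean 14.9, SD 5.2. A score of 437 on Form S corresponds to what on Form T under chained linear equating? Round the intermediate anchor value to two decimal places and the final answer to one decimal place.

Form S → anchor (Group A): v = (5.1/96.8)(437 − 597.8) + 16.1 = 7.63
anchor → Form T (Group B): y = (76.2/5.2)(7.63 − 14.9) + 627.1 = 520.6

520.6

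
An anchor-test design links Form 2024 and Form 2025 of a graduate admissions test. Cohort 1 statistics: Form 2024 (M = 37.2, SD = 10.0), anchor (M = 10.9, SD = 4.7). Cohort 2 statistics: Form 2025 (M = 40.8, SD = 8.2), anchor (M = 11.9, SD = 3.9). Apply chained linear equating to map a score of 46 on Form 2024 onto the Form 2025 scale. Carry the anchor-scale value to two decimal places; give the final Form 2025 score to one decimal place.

47.4

Form 2024 → anchor (Cohort 1): v = (4.7/10.0)(46 − 37.2) + 10.9 = 15.04
anchor → Form 2025 (Cohort 2): y = (8.2/3.9)(15.04 − 11.9) + 40.8 = 47.4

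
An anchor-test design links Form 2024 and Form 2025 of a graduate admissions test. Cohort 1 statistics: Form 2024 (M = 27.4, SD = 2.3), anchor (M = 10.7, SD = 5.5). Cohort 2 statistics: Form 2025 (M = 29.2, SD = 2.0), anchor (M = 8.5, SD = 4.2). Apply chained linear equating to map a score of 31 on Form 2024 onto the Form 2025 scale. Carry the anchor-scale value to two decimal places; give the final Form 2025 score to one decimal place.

34.3

Form 2024 → anchor (Cohort 1): v = (5.5/2.3)(31 − 27.4) + 10.7 = 19.31
anchor → Form 2025 (Cohort 2): y = (2.0/4.2)(19.31 − 8.5) + 29.2 = 34.3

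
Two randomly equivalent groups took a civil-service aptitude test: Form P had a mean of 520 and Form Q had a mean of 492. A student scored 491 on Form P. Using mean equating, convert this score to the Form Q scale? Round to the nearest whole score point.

Mean equating: y = x + (M_Y − M_X) = 491 + (492 − 520) = 463

463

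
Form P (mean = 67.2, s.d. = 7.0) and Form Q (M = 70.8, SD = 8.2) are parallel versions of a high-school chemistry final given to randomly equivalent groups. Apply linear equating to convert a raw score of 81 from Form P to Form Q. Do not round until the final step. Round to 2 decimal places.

86.97

Linear equating: y = (SD_Y/SD_X)(x − M_X) + M_Y
y = (8.2/7.0)(81 − 67.2) + 70.8
y = 1.171429 × 13.8 + 70.8 = 16.1657 + 70.8 = 86.97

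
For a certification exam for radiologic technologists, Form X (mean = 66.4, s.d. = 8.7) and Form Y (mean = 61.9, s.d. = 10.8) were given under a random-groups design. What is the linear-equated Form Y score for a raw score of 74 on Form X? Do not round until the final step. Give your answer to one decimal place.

71.3

Linear equating: y = (SD_Y/SD_X)(x − M_X) + M_Y
y = (10.8/8.7)(74 − 66.4) + 61.9
y = 1.241379 × 7.6 + 61.9 = 9.4345 + 61.9 = 71.3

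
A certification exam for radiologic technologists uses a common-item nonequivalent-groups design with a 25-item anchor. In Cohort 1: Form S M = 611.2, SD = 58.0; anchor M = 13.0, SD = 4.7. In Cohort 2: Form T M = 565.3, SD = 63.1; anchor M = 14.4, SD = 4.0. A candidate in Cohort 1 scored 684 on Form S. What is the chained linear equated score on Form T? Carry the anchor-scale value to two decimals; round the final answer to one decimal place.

636.3

Form S → anchor (Cohort 1): v = (4.7/58.0)(684 − 611.2) + 13.0 = 18.90
anchor → Form T (Cohort 2): y = (63.1/4.0)(18.90 − 14.4) + 565.3 = 636.3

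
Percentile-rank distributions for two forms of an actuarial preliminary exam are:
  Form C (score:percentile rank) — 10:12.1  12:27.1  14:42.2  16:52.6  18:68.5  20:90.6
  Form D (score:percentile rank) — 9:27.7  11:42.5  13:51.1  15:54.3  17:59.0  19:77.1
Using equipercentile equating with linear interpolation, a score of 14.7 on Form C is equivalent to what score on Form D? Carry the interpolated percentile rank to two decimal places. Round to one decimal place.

11.8

PR of 14.7 on Form C: 42.2 + (14.7 − 14)/(16 − 14) × (52.6 − 42.2) = 45.84
On Form D, PR 45.84 falls between score 11 (PR 42.5) and 13 (PR 51.1).
Interpolate: 11 + (45.84 − 42.5)/(51.1 − 42.5) × (13 − 11) = 11.8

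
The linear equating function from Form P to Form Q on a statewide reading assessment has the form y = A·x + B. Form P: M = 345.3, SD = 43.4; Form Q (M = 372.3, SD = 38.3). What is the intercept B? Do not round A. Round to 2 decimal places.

A = SD_Y / SD_X = 38.3 / 43.4 = 0.882488
B = M_Y − A·M_X = 372.3 − 0.882488 × 345.3 = 67.58

67.58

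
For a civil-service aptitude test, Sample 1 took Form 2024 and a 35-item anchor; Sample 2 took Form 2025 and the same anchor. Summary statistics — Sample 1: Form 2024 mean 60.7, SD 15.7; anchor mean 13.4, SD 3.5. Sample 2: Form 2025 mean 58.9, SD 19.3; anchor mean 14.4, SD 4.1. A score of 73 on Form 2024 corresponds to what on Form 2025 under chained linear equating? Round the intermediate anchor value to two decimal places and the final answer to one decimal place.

Form 2024 → anchor (Sample 1): v = (3.5/15.7)(73 − 60.7) + 13.4 = 16.14
anchor → Form 2025 (Sample 2): y = (19.3/4.1)(16.14 − 14.4) + 58.9 = 67.1

67.1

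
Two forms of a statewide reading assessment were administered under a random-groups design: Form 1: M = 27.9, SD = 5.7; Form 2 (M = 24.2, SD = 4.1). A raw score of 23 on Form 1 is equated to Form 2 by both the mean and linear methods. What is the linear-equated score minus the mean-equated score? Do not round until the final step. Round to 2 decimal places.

Mean-equated: 23 + (24.2 − 27.9) = 19.30
Linear-equated: (4.1/5.7)(23 − 27.9) + 24.2 = 20.675
Difference = 20.675 − 19.30 = 1.38

1.38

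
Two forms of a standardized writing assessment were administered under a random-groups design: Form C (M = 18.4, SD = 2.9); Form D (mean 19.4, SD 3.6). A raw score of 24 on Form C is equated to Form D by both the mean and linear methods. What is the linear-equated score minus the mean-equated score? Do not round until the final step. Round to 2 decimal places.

1.35

Mean-equated: 24 + (19.4 − 18.4) = 25.00
Linear-equated: (3.6/2.9)(24 − 18.4) + 19.4 = 26.352
Difference = 26.352 − 25.00 = 1.35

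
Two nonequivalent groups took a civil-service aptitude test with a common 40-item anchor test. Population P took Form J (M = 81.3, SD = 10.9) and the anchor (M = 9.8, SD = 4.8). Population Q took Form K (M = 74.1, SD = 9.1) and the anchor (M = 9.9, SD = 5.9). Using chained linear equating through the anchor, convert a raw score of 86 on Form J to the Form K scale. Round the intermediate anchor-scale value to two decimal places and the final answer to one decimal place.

Form J → anchor (Population P): v = (4.8/10.9)(86 − 81.3) + 9.8 = 11.87
anchor → Form K (Population Q): y = (9.1/5.9)(11.87 − 9.9) + 74.1 = 77.1

77.1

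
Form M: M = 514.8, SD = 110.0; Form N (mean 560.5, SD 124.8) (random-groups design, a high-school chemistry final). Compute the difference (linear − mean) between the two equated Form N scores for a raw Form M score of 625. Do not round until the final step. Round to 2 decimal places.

14.83

Mean-equated: 625 + (560.5 − 514.8) = 670.70
Linear-equated: (124.8/110.0)(625 − 514.8) + 560.5 = 685.527
Difference = 685.527 − 670.70 = 14.83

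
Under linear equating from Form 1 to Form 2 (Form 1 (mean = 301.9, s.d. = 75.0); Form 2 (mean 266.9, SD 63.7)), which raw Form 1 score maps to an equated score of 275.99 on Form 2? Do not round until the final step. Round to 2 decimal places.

Invert y = (SD_Y/SD_X)(x − M_X) + M_Y:
x = (SD_X/SD_Y)(y − M_Y) + M_X = (75.0/63.7)(275.99 − 266.9) + 301.9
x = 1.177394 × 9.090 + 301.9 = 312.60

312.60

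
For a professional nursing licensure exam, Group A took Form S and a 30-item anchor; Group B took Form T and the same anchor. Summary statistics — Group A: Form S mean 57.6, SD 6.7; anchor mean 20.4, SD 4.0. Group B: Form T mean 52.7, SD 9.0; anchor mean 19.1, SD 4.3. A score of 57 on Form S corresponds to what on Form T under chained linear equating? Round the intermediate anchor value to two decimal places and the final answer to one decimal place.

Form S → anchor (Group A): v = (4.0/6.7)(57 − 57.6) + 20.4 = 20.04
anchor → Form T (Group B): y = (9.0/4.3)(20.04 − 19.1) + 52.7 = 54.7

54.7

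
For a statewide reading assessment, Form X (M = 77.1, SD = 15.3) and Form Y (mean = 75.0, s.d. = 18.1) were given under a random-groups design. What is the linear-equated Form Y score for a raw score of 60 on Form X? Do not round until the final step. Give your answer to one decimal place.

Linear equating: y = (SD_Y/SD_X)(x − M_X) + M_Y
y = (18.1/15.3)(60 − 77.1) + 75.0
y = 1.183007 × -17.1 + 75.0 = -20.2294 + 75.0 = 54.8

54.8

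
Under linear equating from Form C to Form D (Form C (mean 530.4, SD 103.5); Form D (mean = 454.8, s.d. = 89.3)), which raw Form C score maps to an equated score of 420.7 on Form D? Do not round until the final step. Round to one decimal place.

Invert y = (SD_Y/SD_X)(x − M_X) + M_Y:
x = (SD_X/SD_Y)(y − M_Y) + M_X = (103.5/89.3)(420.7 − 454.8) + 530.4
x = 1.159015 × -34.100 + 530.4 = 490.9

490.9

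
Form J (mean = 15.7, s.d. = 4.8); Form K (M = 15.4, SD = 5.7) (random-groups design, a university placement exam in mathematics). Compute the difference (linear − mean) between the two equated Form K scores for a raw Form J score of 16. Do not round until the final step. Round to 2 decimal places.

0.06

Mean-equated: 16 + (15.4 − 15.7) = 15.70
Linear-equated: (5.7/4.8)(16 − 15.7) + 15.4 = 15.756
Difference = 15.756 − 15.70 = 0.06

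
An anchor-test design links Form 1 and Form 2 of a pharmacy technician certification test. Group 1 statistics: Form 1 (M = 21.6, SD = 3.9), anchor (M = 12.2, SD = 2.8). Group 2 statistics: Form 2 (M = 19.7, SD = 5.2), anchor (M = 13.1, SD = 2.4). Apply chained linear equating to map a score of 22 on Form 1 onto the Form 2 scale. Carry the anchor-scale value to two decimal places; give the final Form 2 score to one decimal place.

Form 1 → anchor (Group 1): v = (2.8/3.9)(22 − 21.6) + 12.2 = 12.49
anchor → Form 2 (Group 2): y = (5.2/2.4)(12.49 − 13.1) + 19.7 = 18.4

18.4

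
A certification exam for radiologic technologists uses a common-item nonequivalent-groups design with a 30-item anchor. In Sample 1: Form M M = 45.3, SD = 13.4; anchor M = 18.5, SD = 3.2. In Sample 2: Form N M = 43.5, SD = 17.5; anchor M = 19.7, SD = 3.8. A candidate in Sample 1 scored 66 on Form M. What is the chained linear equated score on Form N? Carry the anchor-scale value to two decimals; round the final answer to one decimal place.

60.7

Form M → anchor (Sample 1): v = (3.2/13.4)(66 − 45.3) + 18.5 = 23.44
anchor → Form N (Sample 2): y = (17.5/3.8)(23.44 − 19.7) + 43.5 = 60.7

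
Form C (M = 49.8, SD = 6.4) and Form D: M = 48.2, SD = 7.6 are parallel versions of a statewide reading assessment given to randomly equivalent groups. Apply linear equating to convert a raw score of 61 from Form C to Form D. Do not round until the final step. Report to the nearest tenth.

61.5

Linear equating: y = (SD_Y/SD_X)(x − M_X) + M_Y
y = (7.6/6.4)(61 − 49.8) + 48.2
y = 1.187500 × 11.2 + 48.2 = 13.3000 + 48.2 = 61.5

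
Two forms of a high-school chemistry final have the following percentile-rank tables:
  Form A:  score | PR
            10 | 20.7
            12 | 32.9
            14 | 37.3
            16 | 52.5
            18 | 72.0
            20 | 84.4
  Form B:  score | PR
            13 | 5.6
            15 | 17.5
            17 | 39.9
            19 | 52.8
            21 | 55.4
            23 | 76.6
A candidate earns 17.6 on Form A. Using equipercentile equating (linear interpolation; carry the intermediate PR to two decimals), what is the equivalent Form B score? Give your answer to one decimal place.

22.2

PR of 17.6 on Form A: 52.5 + (17.6 − 16)/(18 − 16) × (72.0 − 52.5) = 68.10
On Form B, PR 68.10 falls between score 21 (PR 55.4) and 23 (PR 76.6).
Interpolate: 21 + (68.10 − 55.4)/(76.6 − 55.4) × (23 − 21) = 22.2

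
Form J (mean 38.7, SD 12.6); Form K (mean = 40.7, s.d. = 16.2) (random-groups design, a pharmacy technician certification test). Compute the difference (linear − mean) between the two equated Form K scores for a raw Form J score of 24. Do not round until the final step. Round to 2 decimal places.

-4.20

Mean-equated: 24 + (40.7 − 38.7) = 26.00
Linear-equated: (16.2/12.6)(24 − 38.7) + 40.7 = 21.800
Difference = 21.800 − 26.00 = -4.20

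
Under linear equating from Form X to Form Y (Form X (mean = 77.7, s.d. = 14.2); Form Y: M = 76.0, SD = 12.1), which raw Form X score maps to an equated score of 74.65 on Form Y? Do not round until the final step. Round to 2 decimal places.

Invert y = (SD_Y/SD_X)(x − M_X) + M_Y:
x = (SD_X/SD_Y)(y − M_Y) + M_X = (14.2/12.1)(74.65 − 76.0) + 77.7
x = 1.173554 × -1.350 + 77.7 = 76.12

76.12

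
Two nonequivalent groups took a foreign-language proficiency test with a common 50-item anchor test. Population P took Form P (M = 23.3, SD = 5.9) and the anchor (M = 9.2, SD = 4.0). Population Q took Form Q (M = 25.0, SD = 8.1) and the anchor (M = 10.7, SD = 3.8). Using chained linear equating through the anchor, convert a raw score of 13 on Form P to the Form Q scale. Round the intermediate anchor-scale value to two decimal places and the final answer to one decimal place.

Form P → anchor (Population P): v = (4.0/5.9)(13 − 23.3) + 9.2 = 2.22
anchor → Form Q (Population Q): y = (8.1/3.8)(2.22 − 10.7) + 25.0 = 6.9

6.9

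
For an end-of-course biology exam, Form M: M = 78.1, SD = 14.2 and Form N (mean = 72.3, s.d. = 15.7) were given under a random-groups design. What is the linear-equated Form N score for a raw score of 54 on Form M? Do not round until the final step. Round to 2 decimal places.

45.65

Linear equating: y = (SD_Y/SD_X)(x − M_X) + M_Y
y = (15.7/14.2)(54 − 78.1) + 72.3
y = 1.105634 × -24.1 + 72.3 = -26.6458 + 72.3 = 45.65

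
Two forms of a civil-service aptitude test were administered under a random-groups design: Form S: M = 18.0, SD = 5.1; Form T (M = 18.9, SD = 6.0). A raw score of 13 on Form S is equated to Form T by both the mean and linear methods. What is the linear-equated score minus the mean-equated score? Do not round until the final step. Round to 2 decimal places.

Mean-equated: 13 + (18.9 − 18.0) = 13.90
Linear-equated: (6.0/5.1)(13 − 18.0) + 18.9 = 13.018
Difference = 13.018 − 13.90 = -0.88

-0.88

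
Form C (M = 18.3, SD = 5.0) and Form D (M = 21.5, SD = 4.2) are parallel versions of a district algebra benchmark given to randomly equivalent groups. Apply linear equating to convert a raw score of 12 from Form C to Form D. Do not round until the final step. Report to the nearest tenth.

16.2

Linear equating: y = (SD_Y/SD_X)(x − M_X) + M_Y
y = (4.2/5.0)(12 − 18.3) + 21.5
y = 0.840000 × -6.3 + 21.5 = -5.2920 + 21.5 = 16.2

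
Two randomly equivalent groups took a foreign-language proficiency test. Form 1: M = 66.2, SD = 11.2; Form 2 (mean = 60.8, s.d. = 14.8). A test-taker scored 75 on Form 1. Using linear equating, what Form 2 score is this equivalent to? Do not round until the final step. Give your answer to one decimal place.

72.4

Linear equating: y = (SD_Y/SD_X)(x − M_X) + M_Y
y = (14.8/11.2)(75 − 66.2) + 60.8
y = 1.321429 × 8.8 + 60.8 = 11.6286 + 60.8 = 72.4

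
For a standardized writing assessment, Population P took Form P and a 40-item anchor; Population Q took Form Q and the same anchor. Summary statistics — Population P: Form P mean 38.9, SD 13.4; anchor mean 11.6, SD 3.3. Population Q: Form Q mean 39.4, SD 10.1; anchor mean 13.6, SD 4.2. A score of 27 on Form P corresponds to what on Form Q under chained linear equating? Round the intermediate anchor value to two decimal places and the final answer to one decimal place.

27.5

Form P → anchor (Population P): v = (3.3/13.4)(27 − 38.9) + 11.6 = 8.67
anchor → Form Q (Population Q): y = (10.1/4.2)(8.67 − 13.6) + 39.4 = 27.5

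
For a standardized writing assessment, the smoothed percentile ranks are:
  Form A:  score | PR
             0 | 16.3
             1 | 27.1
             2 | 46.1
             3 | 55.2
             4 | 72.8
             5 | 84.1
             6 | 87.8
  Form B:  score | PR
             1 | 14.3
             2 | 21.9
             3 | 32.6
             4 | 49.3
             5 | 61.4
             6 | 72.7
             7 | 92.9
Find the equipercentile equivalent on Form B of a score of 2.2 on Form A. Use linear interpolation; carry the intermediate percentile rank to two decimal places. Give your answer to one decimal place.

PR of 2.2 on Form A: 46.1 + (2.2 − 2)/(3 − 2) × (55.2 − 46.1) = 47.92
On Form B, PR 47.92 falls between score 3 (PR 32.6) and 4 (PR 49.3).
Interpolate: 3 + (47.92 − 32.6)/(49.3 − 32.6) × (4 − 3) = 3.9

3.9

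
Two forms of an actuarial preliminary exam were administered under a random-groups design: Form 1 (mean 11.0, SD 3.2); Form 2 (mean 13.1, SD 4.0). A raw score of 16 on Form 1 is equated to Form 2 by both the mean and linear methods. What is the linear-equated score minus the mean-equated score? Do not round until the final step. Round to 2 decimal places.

1.25

Mean-equated: 16 + (13.1 − 11.0) = 18.10
Linear-equated: (4.0/3.2)(16 − 11.0) + 13.1 = 19.350
Difference = 19.350 − 18.10 = 1.25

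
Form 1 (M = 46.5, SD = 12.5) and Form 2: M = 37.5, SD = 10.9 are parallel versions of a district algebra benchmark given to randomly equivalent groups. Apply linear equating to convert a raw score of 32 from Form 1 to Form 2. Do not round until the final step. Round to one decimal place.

24.9

Linear equating: y = (SD_Y/SD_X)(x − M_X) + M_Y
y = (10.9/12.5)(32 − 46.5) + 37.5
y = 0.872000 × -14.5 + 37.5 = -12.6440 + 37.5 = 24.9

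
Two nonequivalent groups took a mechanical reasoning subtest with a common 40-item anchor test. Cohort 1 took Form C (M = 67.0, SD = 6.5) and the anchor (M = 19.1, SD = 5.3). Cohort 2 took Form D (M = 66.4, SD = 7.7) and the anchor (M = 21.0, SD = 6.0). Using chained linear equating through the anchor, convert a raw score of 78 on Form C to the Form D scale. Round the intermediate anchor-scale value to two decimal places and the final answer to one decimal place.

Form C → anchor (Cohort 1): v = (5.3/6.5)(78 − 67.0) + 19.1 = 28.07
anchor → Form D (Cohort 2): y = (7.7/6.0)(28.07 − 21.0) + 66.4 = 75.5

75.5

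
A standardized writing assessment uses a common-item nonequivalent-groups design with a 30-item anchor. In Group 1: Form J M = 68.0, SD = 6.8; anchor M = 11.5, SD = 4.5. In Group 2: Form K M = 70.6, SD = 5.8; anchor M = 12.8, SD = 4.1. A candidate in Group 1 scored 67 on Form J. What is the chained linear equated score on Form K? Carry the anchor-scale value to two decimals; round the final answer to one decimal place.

Form J → anchor (Group 1): v = (4.5/6.8)(67 − 68.0) + 11.5 = 10.84
anchor → Form K (Group 2): y = (5.8/4.1)(10.84 − 12.8) + 70.6 = 67.8

67.8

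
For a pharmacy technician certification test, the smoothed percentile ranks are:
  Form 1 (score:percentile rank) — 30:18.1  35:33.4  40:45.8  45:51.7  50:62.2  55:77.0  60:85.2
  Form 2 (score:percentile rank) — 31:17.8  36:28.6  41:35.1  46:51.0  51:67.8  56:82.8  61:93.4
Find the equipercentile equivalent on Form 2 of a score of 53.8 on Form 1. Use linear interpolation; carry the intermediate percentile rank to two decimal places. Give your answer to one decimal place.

PR of 53.8 on Form 1: 62.2 + (53.8 − 50)/(55 − 50) × (77.0 − 62.2) = 73.45
On Form 2, PR 73.45 falls between score 51 (PR 67.8) and 56 (PR 82.8).
Interpolate: 51 + (73.45 − 67.8)/(82.8 − 67.8) × (56 − 51) = 52.9

52.9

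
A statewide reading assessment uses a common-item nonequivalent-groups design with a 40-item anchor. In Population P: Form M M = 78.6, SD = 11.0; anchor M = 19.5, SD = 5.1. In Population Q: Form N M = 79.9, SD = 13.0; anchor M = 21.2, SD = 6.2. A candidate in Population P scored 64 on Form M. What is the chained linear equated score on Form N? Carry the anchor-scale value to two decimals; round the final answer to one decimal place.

Form M → anchor (Population P): v = (5.1/11.0)(64 − 78.6) + 19.5 = 12.73
anchor → Form N (Population Q): y = (13.0/6.2)(12.73 − 21.2) + 79.9 = 62.1

62.1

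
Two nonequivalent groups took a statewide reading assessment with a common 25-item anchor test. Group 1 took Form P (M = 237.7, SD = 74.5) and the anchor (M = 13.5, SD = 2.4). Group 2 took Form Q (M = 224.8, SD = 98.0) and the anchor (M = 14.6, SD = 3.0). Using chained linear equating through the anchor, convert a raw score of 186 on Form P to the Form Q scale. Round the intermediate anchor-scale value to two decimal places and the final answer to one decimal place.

Form P → anchor (Group 1): v = (2.4/74.5)(186 − 237.7) + 13.5 = 11.83
anchor → Form Q (Group 2): y = (98.0/3.0)(11.83 − 14.6) + 224.8 = 134.3

134.3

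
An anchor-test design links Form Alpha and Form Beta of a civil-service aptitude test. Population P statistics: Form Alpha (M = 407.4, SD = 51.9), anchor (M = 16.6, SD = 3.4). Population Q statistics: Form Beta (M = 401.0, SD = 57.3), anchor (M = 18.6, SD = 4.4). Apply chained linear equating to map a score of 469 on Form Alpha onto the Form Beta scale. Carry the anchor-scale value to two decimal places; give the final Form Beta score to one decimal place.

Form Alpha → anchor (Population P): v = (3.4/51.9)(469 − 407.4) + 16.6 = 20.64
anchor → Form Beta (Population Q): y = (57.3/4.4)(20.64 − 18.6) + 401.0 = 427.6

427.6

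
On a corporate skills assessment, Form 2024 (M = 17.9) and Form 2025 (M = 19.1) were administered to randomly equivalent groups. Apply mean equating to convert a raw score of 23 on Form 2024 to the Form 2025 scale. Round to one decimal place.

24.2

Mean equating: y = x + (M_Y − M_X) = 23 + (19.1 − 17.9) = 24.2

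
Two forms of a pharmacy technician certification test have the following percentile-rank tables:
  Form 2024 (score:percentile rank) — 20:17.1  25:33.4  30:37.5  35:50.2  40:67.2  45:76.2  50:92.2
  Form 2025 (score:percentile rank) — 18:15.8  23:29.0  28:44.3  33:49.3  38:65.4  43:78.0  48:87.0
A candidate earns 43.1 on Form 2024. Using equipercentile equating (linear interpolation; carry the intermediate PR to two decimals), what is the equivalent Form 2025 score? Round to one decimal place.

PR of 43.1 on Form 2024: 67.2 + (43.1 − 40)/(45 − 40) × (76.2 − 67.2) = 72.78
On Form 2025, PR 72.78 falls between score 38 (PR 65.4) and 43 (PR 78.0).
Interpolate: 38 + (72.78 − 65.4)/(78.0 − 65.4) × (43 − 38) = 40.9

40.9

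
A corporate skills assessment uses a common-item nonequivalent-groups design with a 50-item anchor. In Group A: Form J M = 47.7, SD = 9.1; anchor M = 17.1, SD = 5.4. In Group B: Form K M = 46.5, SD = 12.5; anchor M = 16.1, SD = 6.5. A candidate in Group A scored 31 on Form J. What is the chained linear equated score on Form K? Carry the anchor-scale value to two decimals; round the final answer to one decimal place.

Form J → anchor (Group A): v = (5.4/9.1)(31 − 47.7) + 17.1 = 7.19
anchor → Form K (Group B): y = (12.5/6.5)(7.19 − 16.1) + 46.5 = 29.4

29.4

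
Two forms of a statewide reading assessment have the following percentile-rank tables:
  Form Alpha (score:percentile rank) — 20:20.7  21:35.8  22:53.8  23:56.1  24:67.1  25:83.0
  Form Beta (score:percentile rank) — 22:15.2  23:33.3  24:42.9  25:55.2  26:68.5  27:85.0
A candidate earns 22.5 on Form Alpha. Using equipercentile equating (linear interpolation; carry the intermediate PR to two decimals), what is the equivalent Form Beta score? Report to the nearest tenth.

PR of 22.5 on Form Alpha: 53.8 + (22.5 − 22)/(23 − 22) × (56.1 − 53.8) = 54.95
On Form Beta, PR 54.95 falls between score 24 (PR 42.9) and 25 (PR 55.2).
Interpolate: 24 + (54.95 − 42.9)/(55.2 − 42.9) × (25 − 24) = 25.0

25.0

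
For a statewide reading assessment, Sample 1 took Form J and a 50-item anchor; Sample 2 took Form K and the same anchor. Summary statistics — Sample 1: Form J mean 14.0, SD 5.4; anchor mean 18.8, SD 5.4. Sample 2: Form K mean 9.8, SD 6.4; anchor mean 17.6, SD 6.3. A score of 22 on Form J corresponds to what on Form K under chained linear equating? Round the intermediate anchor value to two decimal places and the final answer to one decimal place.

Form J → anchor (Sample 1): v = (5.4/5.4)(22 − 14.0) + 18.8 = 26.80
anchor → Form K (Sample 2): y = (6.4/6.3)(26.80 − 17.6) + 9.8 = 19.1

19.1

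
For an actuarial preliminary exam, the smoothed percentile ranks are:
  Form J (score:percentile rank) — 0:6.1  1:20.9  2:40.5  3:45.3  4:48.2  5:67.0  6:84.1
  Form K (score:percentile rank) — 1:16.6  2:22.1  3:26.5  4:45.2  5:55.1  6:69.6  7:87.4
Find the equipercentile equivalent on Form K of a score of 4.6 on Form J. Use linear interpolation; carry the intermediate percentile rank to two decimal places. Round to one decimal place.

PR of 4.6 on Form J: 48.2 + (4.6 − 4)/(5 − 4) × (67.0 − 48.2) = 59.48
On Form K, PR 59.48 falls between score 5 (PR 55.1) and 6 (PR 69.6).
Interpolate: 5 + (59.48 − 55.1)/(69.6 − 55.1) × (6 − 5) = 5.3

5.3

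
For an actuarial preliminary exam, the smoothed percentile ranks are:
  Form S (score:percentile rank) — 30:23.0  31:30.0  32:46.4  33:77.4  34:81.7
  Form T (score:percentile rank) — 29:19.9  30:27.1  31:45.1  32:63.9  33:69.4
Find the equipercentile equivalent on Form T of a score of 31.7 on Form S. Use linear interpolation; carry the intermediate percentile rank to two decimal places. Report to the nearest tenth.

30.8

PR of 31.7 on Form S: 30.0 + (31.7 − 31)/(32 − 31) × (46.4 − 30.0) = 41.48
On Form T, PR 41.48 falls between score 30 (PR 27.1) and 31 (PR 45.1).
Interpolate: 30 + (41.48 − 27.1)/(45.1 − 27.1) × (31 − 30) = 30.8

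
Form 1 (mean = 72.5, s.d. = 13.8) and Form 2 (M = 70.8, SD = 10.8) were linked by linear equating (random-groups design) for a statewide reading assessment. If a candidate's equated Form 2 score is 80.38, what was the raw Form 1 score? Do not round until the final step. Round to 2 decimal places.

84.74

Invert y = (SD_Y/SD_X)(x − M_X) + M_Y:
x = (SD_X/SD_Y)(y − M_Y) + M_X = (13.8/10.8)(80.38 − 70.8) + 72.5
x = 1.277778 × 9.580 + 72.5 = 84.74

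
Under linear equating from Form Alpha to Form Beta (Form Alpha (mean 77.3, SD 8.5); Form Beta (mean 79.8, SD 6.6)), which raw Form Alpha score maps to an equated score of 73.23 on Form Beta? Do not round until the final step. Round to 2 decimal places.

Invert y = (SD_Y/SD_X)(x − M_X) + M_Y:
x = (SD_X/SD_Y)(y − M_Y) + M_X = (8.5/6.6)(73.23 − 79.8) + 77.3
x = 1.287879 × -6.570 + 77.3 = 68.84

68.84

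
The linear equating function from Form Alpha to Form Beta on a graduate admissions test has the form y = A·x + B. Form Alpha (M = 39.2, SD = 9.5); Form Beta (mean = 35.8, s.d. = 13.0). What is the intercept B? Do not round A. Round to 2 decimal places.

A = SD_Y / SD_X = 13.0 / 9.5 = 1.368421
B = M_Y − A·M_X = 35.8 − 1.368421 × 39.2 = -17.84

-17.84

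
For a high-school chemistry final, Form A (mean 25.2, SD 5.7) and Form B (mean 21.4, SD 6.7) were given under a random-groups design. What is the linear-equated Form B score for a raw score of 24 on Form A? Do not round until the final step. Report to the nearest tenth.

Linear equating: y = (SD_Y/SD_X)(x − M_X) + M_Y
y = (6.7/5.7)(24 − 25.2) + 21.4
y = 1.175439 × -1.2 + 21.4 = -1.4105 + 21.4 = 20.0

20.0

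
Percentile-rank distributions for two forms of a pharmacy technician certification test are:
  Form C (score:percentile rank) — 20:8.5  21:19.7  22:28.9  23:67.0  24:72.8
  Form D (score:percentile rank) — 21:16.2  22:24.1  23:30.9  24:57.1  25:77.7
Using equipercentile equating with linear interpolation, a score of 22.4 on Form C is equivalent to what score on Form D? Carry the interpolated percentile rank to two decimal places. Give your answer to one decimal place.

PR of 22.4 on Form C: 28.9 + (22.4 − 22)/(23 − 22) × (67.0 − 28.9) = 44.14
On Form D, PR 44.14 falls between score 23 (PR 30.9) and 24 (PR 57.1).
Interpolate: 23 + (44.14 − 30.9)/(57.1 − 30.9) × (24 − 23) = 23.5

23.5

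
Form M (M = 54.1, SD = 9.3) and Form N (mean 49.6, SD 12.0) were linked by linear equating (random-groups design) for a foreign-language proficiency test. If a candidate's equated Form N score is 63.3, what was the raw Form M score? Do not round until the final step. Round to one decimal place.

64.7

Invert y = (SD_Y/SD_X)(x − M_X) + M_Y:
x = (SD_X/SD_Y)(y − M_Y) + M_X = (9.3/12.0)(63.3 − 49.6) + 54.1
x = 0.775000 × 13.700 + 54.1 = 64.7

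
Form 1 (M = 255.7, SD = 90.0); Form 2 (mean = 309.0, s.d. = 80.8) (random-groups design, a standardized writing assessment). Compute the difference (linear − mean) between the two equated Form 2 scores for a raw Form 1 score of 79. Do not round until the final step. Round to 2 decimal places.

18.06

Mean-equated: 79 + (309.0 − 255.7) = 132.30
Linear-equated: (80.8/90.0)(79 − 255.7) + 309.0 = 150.363
Difference = 150.363 − 132.30 = 18.06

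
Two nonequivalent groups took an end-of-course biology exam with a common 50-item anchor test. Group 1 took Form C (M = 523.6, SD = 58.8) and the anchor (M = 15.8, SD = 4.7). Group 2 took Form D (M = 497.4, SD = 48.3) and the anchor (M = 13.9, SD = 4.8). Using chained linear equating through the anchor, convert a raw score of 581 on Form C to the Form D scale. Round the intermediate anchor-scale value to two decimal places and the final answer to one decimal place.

Form C → anchor (Group 1): v = (4.7/58.8)(581 − 523.6) + 15.8 = 20.39
anchor → Form D (Group 2): y = (48.3/4.8)(20.39 − 13.9) + 497.4 = 562.7

562.7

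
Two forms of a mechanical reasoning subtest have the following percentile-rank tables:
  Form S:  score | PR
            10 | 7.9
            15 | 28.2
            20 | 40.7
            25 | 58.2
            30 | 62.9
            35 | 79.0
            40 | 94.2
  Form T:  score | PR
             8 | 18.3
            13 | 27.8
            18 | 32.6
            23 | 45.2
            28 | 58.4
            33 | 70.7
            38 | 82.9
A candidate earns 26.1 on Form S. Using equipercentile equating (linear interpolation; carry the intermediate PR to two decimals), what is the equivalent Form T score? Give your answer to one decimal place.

PR of 26.1 on Form S: 58.2 + (26.1 − 25)/(30 − 25) × (62.9 − 58.2) = 59.23
On Form T, PR 59.23 falls between score 28 (PR 58.4) and 33 (PR 70.7).
Interpolate: 28 + (59.23 − 58.4)/(70.7 − 58.4) × (33 − 28) = 28.3

28.3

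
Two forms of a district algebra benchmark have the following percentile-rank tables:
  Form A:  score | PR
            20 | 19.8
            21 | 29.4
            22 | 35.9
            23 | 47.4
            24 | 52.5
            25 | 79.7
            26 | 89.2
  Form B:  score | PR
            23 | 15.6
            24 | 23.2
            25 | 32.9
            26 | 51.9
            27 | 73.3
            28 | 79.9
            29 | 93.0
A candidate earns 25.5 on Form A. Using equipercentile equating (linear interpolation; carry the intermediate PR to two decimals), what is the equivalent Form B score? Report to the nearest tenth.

PR of 25.5 on Form A: 79.7 + (25.5 − 25)/(26 − 25) × (89.2 − 79.7) = 84.45
On Form B, PR 84.45 falls between score 28 (PR 79.9) and 29 (PR 93.0).
Interpolate: 28 + (84.45 − 79.9)/(93.0 − 79.9) × (29 − 28) = 28.3

28.3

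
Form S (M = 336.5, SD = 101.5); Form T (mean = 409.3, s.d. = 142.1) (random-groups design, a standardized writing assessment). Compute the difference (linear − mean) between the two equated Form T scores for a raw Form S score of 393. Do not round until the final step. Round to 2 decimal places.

Mean-equated: 393 + (409.3 − 336.5) = 465.80
Linear-equated: (142.1/101.5)(393 − 336.5) + 409.3 = 488.400
Difference = 488.400 − 465.80 = 22.60

22.60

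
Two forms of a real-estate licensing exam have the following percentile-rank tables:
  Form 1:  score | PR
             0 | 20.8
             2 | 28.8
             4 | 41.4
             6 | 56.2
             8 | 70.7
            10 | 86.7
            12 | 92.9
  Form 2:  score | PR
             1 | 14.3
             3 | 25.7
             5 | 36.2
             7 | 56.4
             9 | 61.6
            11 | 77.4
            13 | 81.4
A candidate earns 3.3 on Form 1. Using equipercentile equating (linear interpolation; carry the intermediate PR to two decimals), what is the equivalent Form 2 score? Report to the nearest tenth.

PR of 3.3 on Form 1: 28.8 + (3.3 − 2)/(4 − 2) × (41.4 − 28.8) = 36.99
On Form 2, PR 36.99 falls between score 5 (PR 36.2) and 7 (PR 56.4).
Interpolate: 5 + (36.99 − 36.2)/(56.4 − 36.2) × (7 − 5) = 5.1

5.1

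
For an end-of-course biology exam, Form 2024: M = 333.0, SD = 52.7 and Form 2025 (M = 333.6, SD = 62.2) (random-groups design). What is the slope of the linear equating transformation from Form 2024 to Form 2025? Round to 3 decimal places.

A = SD_Y / SD_X = 62.2 / 52.7 = 1.180

1.180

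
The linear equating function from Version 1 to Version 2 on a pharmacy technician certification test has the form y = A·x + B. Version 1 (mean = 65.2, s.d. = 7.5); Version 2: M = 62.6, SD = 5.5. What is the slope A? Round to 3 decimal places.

0.733

A = SD_Y / SD_X = 5.5 / 7.5 = 0.733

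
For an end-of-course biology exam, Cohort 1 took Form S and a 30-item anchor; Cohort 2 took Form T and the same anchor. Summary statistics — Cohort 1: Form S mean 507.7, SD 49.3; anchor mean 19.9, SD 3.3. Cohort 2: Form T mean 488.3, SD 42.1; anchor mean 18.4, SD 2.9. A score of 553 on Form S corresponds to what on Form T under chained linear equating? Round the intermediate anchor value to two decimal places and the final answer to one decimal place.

Form S → anchor (Cohort 1): v = (3.3/49.3)(553 − 507.7) + 19.9 = 22.93
anchor → Form T (Cohort 2): y = (42.1/2.9)(22.93 − 18.4) + 488.3 = 554.1

554.1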